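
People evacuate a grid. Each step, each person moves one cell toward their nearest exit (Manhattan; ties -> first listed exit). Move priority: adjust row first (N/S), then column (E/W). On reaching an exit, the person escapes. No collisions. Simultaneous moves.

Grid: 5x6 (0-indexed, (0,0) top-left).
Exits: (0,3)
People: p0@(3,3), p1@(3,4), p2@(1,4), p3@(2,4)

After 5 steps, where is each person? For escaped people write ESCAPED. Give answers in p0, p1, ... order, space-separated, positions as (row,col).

Step 1: p0:(3,3)->(2,3) | p1:(3,4)->(2,4) | p2:(1,4)->(0,4) | p3:(2,4)->(1,4)
Step 2: p0:(2,3)->(1,3) | p1:(2,4)->(1,4) | p2:(0,4)->(0,3)->EXIT | p3:(1,4)->(0,4)
Step 3: p0:(1,3)->(0,3)->EXIT | p1:(1,4)->(0,4) | p2:escaped | p3:(0,4)->(0,3)->EXIT
Step 4: p0:escaped | p1:(0,4)->(0,3)->EXIT | p2:escaped | p3:escaped

ESCAPED ESCAPED ESCAPED ESCAPED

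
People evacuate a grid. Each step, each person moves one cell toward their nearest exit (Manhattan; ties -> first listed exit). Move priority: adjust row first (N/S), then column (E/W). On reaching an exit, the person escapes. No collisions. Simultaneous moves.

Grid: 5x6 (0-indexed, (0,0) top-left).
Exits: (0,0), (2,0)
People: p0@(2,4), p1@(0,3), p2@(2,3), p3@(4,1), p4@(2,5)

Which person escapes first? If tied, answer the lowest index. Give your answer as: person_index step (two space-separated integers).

Answer: 1 3

Derivation:
Step 1: p0:(2,4)->(2,3) | p1:(0,3)->(0,2) | p2:(2,3)->(2,2) | p3:(4,1)->(3,1) | p4:(2,5)->(2,4)
Step 2: p0:(2,3)->(2,2) | p1:(0,2)->(0,1) | p2:(2,2)->(2,1) | p3:(3,1)->(2,1) | p4:(2,4)->(2,3)
Step 3: p0:(2,2)->(2,1) | p1:(0,1)->(0,0)->EXIT | p2:(2,1)->(2,0)->EXIT | p3:(2,1)->(2,0)->EXIT | p4:(2,3)->(2,2)
Step 4: p0:(2,1)->(2,0)->EXIT | p1:escaped | p2:escaped | p3:escaped | p4:(2,2)->(2,1)
Step 5: p0:escaped | p1:escaped | p2:escaped | p3:escaped | p4:(2,1)->(2,0)->EXIT
Exit steps: [4, 3, 3, 3, 5]
First to escape: p1 at step 3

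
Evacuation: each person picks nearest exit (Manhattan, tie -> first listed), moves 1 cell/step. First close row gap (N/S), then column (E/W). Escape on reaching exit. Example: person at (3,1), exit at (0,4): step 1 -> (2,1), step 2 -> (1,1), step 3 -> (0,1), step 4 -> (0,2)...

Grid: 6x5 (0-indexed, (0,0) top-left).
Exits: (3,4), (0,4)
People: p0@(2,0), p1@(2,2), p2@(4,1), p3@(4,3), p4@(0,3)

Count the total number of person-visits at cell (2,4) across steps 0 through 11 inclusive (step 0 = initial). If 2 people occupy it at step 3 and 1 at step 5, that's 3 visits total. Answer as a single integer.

Answer: 0

Derivation:
Step 0: p0@(2,0) p1@(2,2) p2@(4,1) p3@(4,3) p4@(0,3) -> at (2,4): 0 [-], cum=0
Step 1: p0@(3,0) p1@(3,2) p2@(3,1) p3@(3,3) p4@ESC -> at (2,4): 0 [-], cum=0
Step 2: p0@(3,1) p1@(3,3) p2@(3,2) p3@ESC p4@ESC -> at (2,4): 0 [-], cum=0
Step 3: p0@(3,2) p1@ESC p2@(3,3) p3@ESC p4@ESC -> at (2,4): 0 [-], cum=0
Step 4: p0@(3,3) p1@ESC p2@ESC p3@ESC p4@ESC -> at (2,4): 0 [-], cum=0
Step 5: p0@ESC p1@ESC p2@ESC p3@ESC p4@ESC -> at (2,4): 0 [-], cum=0
Total visits = 0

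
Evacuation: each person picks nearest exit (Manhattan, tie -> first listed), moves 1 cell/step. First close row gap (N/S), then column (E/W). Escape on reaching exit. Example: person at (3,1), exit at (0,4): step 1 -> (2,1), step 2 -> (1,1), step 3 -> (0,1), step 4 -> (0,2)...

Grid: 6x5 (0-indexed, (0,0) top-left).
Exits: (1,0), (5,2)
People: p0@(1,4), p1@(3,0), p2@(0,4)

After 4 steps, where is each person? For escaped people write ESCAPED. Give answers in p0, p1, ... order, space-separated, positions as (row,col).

Step 1: p0:(1,4)->(1,3) | p1:(3,0)->(2,0) | p2:(0,4)->(1,4)
Step 2: p0:(1,3)->(1,2) | p1:(2,0)->(1,0)->EXIT | p2:(1,4)->(1,3)
Step 3: p0:(1,2)->(1,1) | p1:escaped | p2:(1,3)->(1,2)
Step 4: p0:(1,1)->(1,0)->EXIT | p1:escaped | p2:(1,2)->(1,1)

ESCAPED ESCAPED (1,1)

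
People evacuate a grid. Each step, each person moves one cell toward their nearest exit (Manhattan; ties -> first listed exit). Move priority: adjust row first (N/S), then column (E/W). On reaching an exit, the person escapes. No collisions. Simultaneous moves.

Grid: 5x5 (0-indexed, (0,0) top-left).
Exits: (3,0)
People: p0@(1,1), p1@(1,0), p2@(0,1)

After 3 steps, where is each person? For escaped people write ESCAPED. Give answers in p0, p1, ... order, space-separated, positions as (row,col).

Step 1: p0:(1,1)->(2,1) | p1:(1,0)->(2,0) | p2:(0,1)->(1,1)
Step 2: p0:(2,1)->(3,1) | p1:(2,0)->(3,0)->EXIT | p2:(1,1)->(2,1)
Step 3: p0:(3,1)->(3,0)->EXIT | p1:escaped | p2:(2,1)->(3,1)

ESCAPED ESCAPED (3,1)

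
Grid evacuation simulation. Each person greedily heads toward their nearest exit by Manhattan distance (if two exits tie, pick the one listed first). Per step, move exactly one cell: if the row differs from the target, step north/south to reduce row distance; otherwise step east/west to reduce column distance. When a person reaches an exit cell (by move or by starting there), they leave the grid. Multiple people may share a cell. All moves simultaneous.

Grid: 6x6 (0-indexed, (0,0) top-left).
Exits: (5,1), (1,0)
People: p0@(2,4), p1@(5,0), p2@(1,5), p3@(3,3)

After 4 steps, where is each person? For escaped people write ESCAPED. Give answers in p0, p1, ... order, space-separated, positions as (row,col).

Step 1: p0:(2,4)->(1,4) | p1:(5,0)->(5,1)->EXIT | p2:(1,5)->(1,4) | p3:(3,3)->(4,3)
Step 2: p0:(1,4)->(1,3) | p1:escaped | p2:(1,4)->(1,3) | p3:(4,3)->(5,3)
Step 3: p0:(1,3)->(1,2) | p1:escaped | p2:(1,3)->(1,2) | p3:(5,3)->(5,2)
Step 4: p0:(1,2)->(1,1) | p1:escaped | p2:(1,2)->(1,1) | p3:(5,2)->(5,1)->EXIT

(1,1) ESCAPED (1,1) ESCAPED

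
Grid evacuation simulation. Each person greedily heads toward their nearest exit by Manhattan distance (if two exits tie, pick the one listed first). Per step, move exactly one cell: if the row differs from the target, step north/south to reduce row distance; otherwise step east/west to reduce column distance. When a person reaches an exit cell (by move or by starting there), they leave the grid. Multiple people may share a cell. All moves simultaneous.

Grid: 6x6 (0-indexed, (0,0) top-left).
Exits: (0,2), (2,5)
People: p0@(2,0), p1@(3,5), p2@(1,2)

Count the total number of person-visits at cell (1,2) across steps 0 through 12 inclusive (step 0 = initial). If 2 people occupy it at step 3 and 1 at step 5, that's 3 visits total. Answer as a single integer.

Step 0: p0@(2,0) p1@(3,5) p2@(1,2) -> at (1,2): 1 [p2], cum=1
Step 1: p0@(1,0) p1@ESC p2@ESC -> at (1,2): 0 [-], cum=1
Step 2: p0@(0,0) p1@ESC p2@ESC -> at (1,2): 0 [-], cum=1
Step 3: p0@(0,1) p1@ESC p2@ESC -> at (1,2): 0 [-], cum=1
Step 4: p0@ESC p1@ESC p2@ESC -> at (1,2): 0 [-], cum=1
Total visits = 1

Answer: 1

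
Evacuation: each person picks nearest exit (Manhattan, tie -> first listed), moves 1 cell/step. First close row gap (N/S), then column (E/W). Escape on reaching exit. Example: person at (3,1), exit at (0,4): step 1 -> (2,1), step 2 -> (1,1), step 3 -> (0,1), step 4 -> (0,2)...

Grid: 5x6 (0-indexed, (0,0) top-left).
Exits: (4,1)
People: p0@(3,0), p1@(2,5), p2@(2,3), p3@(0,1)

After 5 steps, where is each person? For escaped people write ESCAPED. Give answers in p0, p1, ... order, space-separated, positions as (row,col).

Step 1: p0:(3,0)->(4,0) | p1:(2,5)->(3,5) | p2:(2,3)->(3,3) | p3:(0,1)->(1,1)
Step 2: p0:(4,0)->(4,1)->EXIT | p1:(3,5)->(4,5) | p2:(3,3)->(4,3) | p3:(1,1)->(2,1)
Step 3: p0:escaped | p1:(4,5)->(4,4) | p2:(4,3)->(4,2) | p3:(2,1)->(3,1)
Step 4: p0:escaped | p1:(4,4)->(4,3) | p2:(4,2)->(4,1)->EXIT | p3:(3,1)->(4,1)->EXIT
Step 5: p0:escaped | p1:(4,3)->(4,2) | p2:escaped | p3:escaped

ESCAPED (4,2) ESCAPED ESCAPED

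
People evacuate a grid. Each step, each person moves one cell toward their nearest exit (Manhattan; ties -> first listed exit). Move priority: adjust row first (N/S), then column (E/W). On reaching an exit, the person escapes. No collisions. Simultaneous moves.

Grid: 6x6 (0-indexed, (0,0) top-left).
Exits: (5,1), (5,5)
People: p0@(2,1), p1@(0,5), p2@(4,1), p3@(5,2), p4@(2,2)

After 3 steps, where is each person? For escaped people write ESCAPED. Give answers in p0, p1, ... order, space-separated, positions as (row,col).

Step 1: p0:(2,1)->(3,1) | p1:(0,5)->(1,5) | p2:(4,1)->(5,1)->EXIT | p3:(5,2)->(5,1)->EXIT | p4:(2,2)->(3,2)
Step 2: p0:(3,1)->(4,1) | p1:(1,5)->(2,5) | p2:escaped | p3:escaped | p4:(3,2)->(4,2)
Step 3: p0:(4,1)->(5,1)->EXIT | p1:(2,5)->(3,5) | p2:escaped | p3:escaped | p4:(4,2)->(5,2)

ESCAPED (3,5) ESCAPED ESCAPED (5,2)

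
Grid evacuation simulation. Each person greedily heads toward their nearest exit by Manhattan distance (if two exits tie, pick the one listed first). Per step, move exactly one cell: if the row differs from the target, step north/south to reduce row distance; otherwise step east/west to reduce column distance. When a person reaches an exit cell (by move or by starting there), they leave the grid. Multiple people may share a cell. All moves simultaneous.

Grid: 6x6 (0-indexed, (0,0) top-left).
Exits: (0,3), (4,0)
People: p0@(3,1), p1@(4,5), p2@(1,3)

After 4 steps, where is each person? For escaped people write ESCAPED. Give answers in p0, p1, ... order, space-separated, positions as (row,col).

Step 1: p0:(3,1)->(4,1) | p1:(4,5)->(4,4) | p2:(1,3)->(0,3)->EXIT
Step 2: p0:(4,1)->(4,0)->EXIT | p1:(4,4)->(4,3) | p2:escaped
Step 3: p0:escaped | p1:(4,3)->(4,2) | p2:escaped
Step 4: p0:escaped | p1:(4,2)->(4,1) | p2:escaped

ESCAPED (4,1) ESCAPED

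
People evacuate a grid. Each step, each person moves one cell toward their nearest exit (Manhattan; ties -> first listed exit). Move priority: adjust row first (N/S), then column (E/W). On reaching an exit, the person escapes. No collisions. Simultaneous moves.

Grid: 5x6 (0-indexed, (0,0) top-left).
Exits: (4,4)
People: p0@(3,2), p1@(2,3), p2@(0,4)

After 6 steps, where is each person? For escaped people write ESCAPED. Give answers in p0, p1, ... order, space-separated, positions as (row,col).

Step 1: p0:(3,2)->(4,2) | p1:(2,3)->(3,3) | p2:(0,4)->(1,4)
Step 2: p0:(4,2)->(4,3) | p1:(3,3)->(4,3) | p2:(1,4)->(2,4)
Step 3: p0:(4,3)->(4,4)->EXIT | p1:(4,3)->(4,4)->EXIT | p2:(2,4)->(3,4)
Step 4: p0:escaped | p1:escaped | p2:(3,4)->(4,4)->EXIT

ESCAPED ESCAPED ESCAPED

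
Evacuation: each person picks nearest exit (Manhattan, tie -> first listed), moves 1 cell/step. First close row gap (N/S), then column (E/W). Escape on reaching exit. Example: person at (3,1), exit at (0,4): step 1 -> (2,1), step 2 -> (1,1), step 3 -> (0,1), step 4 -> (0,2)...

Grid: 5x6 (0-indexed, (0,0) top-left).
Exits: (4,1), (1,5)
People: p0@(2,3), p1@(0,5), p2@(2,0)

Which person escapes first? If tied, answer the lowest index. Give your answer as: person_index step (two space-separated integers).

Step 1: p0:(2,3)->(1,3) | p1:(0,5)->(1,5)->EXIT | p2:(2,0)->(3,0)
Step 2: p0:(1,3)->(1,4) | p1:escaped | p2:(3,0)->(4,0)
Step 3: p0:(1,4)->(1,5)->EXIT | p1:escaped | p2:(4,0)->(4,1)->EXIT
Exit steps: [3, 1, 3]
First to escape: p1 at step 1

Answer: 1 1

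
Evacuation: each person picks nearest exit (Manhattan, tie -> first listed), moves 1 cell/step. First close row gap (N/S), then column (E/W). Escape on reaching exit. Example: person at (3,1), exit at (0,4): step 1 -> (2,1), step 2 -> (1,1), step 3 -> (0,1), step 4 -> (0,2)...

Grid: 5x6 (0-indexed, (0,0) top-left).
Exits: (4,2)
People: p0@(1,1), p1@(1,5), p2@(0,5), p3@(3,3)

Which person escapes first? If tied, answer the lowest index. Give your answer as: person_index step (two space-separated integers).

Answer: 3 2

Derivation:
Step 1: p0:(1,1)->(2,1) | p1:(1,5)->(2,5) | p2:(0,5)->(1,5) | p3:(3,3)->(4,3)
Step 2: p0:(2,1)->(3,1) | p1:(2,5)->(3,5) | p2:(1,5)->(2,5) | p3:(4,3)->(4,2)->EXIT
Step 3: p0:(3,1)->(4,1) | p1:(3,5)->(4,5) | p2:(2,5)->(3,5) | p3:escaped
Step 4: p0:(4,1)->(4,2)->EXIT | p1:(4,5)->(4,4) | p2:(3,5)->(4,5) | p3:escaped
Step 5: p0:escaped | p1:(4,4)->(4,3) | p2:(4,5)->(4,4) | p3:escaped
Step 6: p0:escaped | p1:(4,3)->(4,2)->EXIT | p2:(4,4)->(4,3) | p3:escaped
Step 7: p0:escaped | p1:escaped | p2:(4,3)->(4,2)->EXIT | p3:escaped
Exit steps: [4, 6, 7, 2]
First to escape: p3 at step 2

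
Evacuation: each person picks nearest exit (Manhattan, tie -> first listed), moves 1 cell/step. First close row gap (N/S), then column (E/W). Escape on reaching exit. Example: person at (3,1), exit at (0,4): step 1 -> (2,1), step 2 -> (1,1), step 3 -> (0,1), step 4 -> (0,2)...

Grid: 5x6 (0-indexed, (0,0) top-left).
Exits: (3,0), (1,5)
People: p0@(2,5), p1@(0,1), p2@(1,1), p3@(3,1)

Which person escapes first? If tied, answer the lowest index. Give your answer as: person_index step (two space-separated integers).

Step 1: p0:(2,5)->(1,5)->EXIT | p1:(0,1)->(1,1) | p2:(1,1)->(2,1) | p3:(3,1)->(3,0)->EXIT
Step 2: p0:escaped | p1:(1,1)->(2,1) | p2:(2,1)->(3,1) | p3:escaped
Step 3: p0:escaped | p1:(2,1)->(3,1) | p2:(3,1)->(3,0)->EXIT | p3:escaped
Step 4: p0:escaped | p1:(3,1)->(3,0)->EXIT | p2:escaped | p3:escaped
Exit steps: [1, 4, 3, 1]
First to escape: p0 at step 1

Answer: 0 1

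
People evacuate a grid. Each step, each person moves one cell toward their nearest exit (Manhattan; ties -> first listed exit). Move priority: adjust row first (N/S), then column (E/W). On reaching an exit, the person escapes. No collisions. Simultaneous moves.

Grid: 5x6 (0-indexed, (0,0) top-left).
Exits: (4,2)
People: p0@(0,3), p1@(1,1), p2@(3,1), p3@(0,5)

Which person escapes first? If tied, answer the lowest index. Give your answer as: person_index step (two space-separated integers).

Step 1: p0:(0,3)->(1,3) | p1:(1,1)->(2,1) | p2:(3,1)->(4,1) | p3:(0,5)->(1,5)
Step 2: p0:(1,3)->(2,3) | p1:(2,1)->(3,1) | p2:(4,1)->(4,2)->EXIT | p3:(1,5)->(2,5)
Step 3: p0:(2,3)->(3,3) | p1:(3,1)->(4,1) | p2:escaped | p3:(2,5)->(3,5)
Step 4: p0:(3,3)->(4,3) | p1:(4,1)->(4,2)->EXIT | p2:escaped | p3:(3,5)->(4,5)
Step 5: p0:(4,3)->(4,2)->EXIT | p1:escaped | p2:escaped | p3:(4,5)->(4,4)
Step 6: p0:escaped | p1:escaped | p2:escaped | p3:(4,4)->(4,3)
Step 7: p0:escaped | p1:escaped | p2:escaped | p3:(4,3)->(4,2)->EXIT
Exit steps: [5, 4, 2, 7]
First to escape: p2 at step 2

Answer: 2 2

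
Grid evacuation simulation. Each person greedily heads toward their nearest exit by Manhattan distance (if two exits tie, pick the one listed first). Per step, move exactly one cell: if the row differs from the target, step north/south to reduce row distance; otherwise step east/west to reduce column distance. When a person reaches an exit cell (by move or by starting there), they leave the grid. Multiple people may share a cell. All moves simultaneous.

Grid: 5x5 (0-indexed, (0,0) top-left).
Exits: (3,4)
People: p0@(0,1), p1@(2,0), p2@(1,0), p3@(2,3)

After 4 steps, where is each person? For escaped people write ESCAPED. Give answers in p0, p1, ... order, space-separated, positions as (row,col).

Step 1: p0:(0,1)->(1,1) | p1:(2,0)->(3,0) | p2:(1,0)->(2,0) | p3:(2,3)->(3,3)
Step 2: p0:(1,1)->(2,1) | p1:(3,0)->(3,1) | p2:(2,0)->(3,0) | p3:(3,3)->(3,4)->EXIT
Step 3: p0:(2,1)->(3,1) | p1:(3,1)->(3,2) | p2:(3,0)->(3,1) | p3:escaped
Step 4: p0:(3,1)->(3,2) | p1:(3,2)->(3,3) | p2:(3,1)->(3,2) | p3:escaped

(3,2) (3,3) (3,2) ESCAPED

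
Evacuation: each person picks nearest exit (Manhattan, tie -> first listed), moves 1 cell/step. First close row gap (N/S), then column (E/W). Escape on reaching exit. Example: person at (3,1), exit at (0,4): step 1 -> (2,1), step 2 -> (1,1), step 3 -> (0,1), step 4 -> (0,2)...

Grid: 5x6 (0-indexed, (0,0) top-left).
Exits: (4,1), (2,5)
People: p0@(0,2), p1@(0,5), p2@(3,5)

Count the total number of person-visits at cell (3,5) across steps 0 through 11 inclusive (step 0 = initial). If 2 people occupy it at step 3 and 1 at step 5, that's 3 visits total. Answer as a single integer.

Step 0: p0@(0,2) p1@(0,5) p2@(3,5) -> at (3,5): 1 [p2], cum=1
Step 1: p0@(1,2) p1@(1,5) p2@ESC -> at (3,5): 0 [-], cum=1
Step 2: p0@(2,2) p1@ESC p2@ESC -> at (3,5): 0 [-], cum=1
Step 3: p0@(3,2) p1@ESC p2@ESC -> at (3,5): 0 [-], cum=1
Step 4: p0@(4,2) p1@ESC p2@ESC -> at (3,5): 0 [-], cum=1
Step 5: p0@ESC p1@ESC p2@ESC -> at (3,5): 0 [-], cum=1
Total visits = 1

Answer: 1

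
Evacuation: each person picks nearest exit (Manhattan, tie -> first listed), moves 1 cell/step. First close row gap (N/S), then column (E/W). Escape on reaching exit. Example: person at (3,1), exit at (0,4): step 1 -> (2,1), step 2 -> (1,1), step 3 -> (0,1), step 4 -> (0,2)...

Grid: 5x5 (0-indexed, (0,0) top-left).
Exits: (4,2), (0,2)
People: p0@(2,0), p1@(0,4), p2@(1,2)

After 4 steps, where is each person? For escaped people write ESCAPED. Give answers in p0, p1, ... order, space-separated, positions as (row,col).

Step 1: p0:(2,0)->(3,0) | p1:(0,4)->(0,3) | p2:(1,2)->(0,2)->EXIT
Step 2: p0:(3,0)->(4,0) | p1:(0,3)->(0,2)->EXIT | p2:escaped
Step 3: p0:(4,0)->(4,1) | p1:escaped | p2:escaped
Step 4: p0:(4,1)->(4,2)->EXIT | p1:escaped | p2:escaped

ESCAPED ESCAPED ESCAPED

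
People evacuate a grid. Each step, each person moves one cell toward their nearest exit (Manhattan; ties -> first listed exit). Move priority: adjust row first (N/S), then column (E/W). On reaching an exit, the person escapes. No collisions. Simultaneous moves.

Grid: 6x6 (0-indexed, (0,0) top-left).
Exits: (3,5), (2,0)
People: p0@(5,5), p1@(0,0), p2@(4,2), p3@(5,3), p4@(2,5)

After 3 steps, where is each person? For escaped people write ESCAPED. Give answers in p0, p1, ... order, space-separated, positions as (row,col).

Step 1: p0:(5,5)->(4,5) | p1:(0,0)->(1,0) | p2:(4,2)->(3,2) | p3:(5,3)->(4,3) | p4:(2,5)->(3,5)->EXIT
Step 2: p0:(4,5)->(3,5)->EXIT | p1:(1,0)->(2,0)->EXIT | p2:(3,2)->(3,3) | p3:(4,3)->(3,3) | p4:escaped
Step 3: p0:escaped | p1:escaped | p2:(3,3)->(3,4) | p3:(3,3)->(3,4) | p4:escaped

ESCAPED ESCAPED (3,4) (3,4) ESCAPED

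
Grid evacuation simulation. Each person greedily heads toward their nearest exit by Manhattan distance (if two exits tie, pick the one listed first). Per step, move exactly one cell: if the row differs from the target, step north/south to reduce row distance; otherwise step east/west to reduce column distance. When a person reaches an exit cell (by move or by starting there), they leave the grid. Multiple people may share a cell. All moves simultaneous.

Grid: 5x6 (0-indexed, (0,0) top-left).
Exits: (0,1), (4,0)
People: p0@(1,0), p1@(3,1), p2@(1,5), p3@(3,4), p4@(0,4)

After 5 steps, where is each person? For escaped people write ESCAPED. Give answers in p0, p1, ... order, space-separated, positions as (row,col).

Step 1: p0:(1,0)->(0,0) | p1:(3,1)->(4,1) | p2:(1,5)->(0,5) | p3:(3,4)->(4,4) | p4:(0,4)->(0,3)
Step 2: p0:(0,0)->(0,1)->EXIT | p1:(4,1)->(4,0)->EXIT | p2:(0,5)->(0,4) | p3:(4,4)->(4,3) | p4:(0,3)->(0,2)
Step 3: p0:escaped | p1:escaped | p2:(0,4)->(0,3) | p3:(4,3)->(4,2) | p4:(0,2)->(0,1)->EXIT
Step 4: p0:escaped | p1:escaped | p2:(0,3)->(0,2) | p3:(4,2)->(4,1) | p4:escaped
Step 5: p0:escaped | p1:escaped | p2:(0,2)->(0,1)->EXIT | p3:(4,1)->(4,0)->EXIT | p4:escaped

ESCAPED ESCAPED ESCAPED ESCAPED ESCAPED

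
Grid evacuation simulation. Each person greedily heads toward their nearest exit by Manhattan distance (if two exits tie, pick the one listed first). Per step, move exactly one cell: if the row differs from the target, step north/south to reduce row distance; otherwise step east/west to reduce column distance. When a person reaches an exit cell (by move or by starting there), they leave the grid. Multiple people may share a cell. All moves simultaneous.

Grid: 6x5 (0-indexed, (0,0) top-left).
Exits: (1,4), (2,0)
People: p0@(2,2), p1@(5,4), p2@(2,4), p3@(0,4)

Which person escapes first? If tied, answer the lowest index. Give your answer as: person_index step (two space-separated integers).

Step 1: p0:(2,2)->(2,1) | p1:(5,4)->(4,4) | p2:(2,4)->(1,4)->EXIT | p3:(0,4)->(1,4)->EXIT
Step 2: p0:(2,1)->(2,0)->EXIT | p1:(4,4)->(3,4) | p2:escaped | p3:escaped
Step 3: p0:escaped | p1:(3,4)->(2,4) | p2:escaped | p3:escaped
Step 4: p0:escaped | p1:(2,4)->(1,4)->EXIT | p2:escaped | p3:escaped
Exit steps: [2, 4, 1, 1]
First to escape: p2 at step 1

Answer: 2 1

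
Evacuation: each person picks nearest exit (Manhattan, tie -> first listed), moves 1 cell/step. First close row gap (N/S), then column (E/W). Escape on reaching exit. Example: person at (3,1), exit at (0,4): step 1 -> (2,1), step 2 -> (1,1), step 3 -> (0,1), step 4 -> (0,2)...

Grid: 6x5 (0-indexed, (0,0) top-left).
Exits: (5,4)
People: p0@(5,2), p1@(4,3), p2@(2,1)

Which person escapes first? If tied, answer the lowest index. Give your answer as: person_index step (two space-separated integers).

Answer: 0 2

Derivation:
Step 1: p0:(5,2)->(5,3) | p1:(4,3)->(5,3) | p2:(2,1)->(3,1)
Step 2: p0:(5,3)->(5,4)->EXIT | p1:(5,3)->(5,4)->EXIT | p2:(3,1)->(4,1)
Step 3: p0:escaped | p1:escaped | p2:(4,1)->(5,1)
Step 4: p0:escaped | p1:escaped | p2:(5,1)->(5,2)
Step 5: p0:escaped | p1:escaped | p2:(5,2)->(5,3)
Step 6: p0:escaped | p1:escaped | p2:(5,3)->(5,4)->EXIT
Exit steps: [2, 2, 6]
First to escape: p0 at step 2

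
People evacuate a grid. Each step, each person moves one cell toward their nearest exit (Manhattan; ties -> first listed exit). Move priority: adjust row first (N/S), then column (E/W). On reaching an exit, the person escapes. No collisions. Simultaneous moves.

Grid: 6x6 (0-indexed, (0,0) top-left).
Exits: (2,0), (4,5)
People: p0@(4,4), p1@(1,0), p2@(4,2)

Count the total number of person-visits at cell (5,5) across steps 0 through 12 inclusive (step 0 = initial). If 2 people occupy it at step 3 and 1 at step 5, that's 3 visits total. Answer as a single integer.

Answer: 0

Derivation:
Step 0: p0@(4,4) p1@(1,0) p2@(4,2) -> at (5,5): 0 [-], cum=0
Step 1: p0@ESC p1@ESC p2@(4,3) -> at (5,5): 0 [-], cum=0
Step 2: p0@ESC p1@ESC p2@(4,4) -> at (5,5): 0 [-], cum=0
Step 3: p0@ESC p1@ESC p2@ESC -> at (5,5): 0 [-], cum=0
Total visits = 0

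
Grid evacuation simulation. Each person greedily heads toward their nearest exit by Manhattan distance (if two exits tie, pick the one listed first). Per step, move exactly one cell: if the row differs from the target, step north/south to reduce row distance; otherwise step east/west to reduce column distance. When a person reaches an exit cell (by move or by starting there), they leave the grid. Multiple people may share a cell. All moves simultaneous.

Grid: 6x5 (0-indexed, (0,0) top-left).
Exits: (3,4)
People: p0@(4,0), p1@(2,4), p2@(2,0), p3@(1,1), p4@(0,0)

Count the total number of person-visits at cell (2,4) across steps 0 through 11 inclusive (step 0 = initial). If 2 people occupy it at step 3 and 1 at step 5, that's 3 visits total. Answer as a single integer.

Answer: 1

Derivation:
Step 0: p0@(4,0) p1@(2,4) p2@(2,0) p3@(1,1) p4@(0,0) -> at (2,4): 1 [p1], cum=1
Step 1: p0@(3,0) p1@ESC p2@(3,0) p3@(2,1) p4@(1,0) -> at (2,4): 0 [-], cum=1
Step 2: p0@(3,1) p1@ESC p2@(3,1) p3@(3,1) p4@(2,0) -> at (2,4): 0 [-], cum=1
Step 3: p0@(3,2) p1@ESC p2@(3,2) p3@(3,2) p4@(3,0) -> at (2,4): 0 [-], cum=1
Step 4: p0@(3,3) p1@ESC p2@(3,3) p3@(3,3) p4@(3,1) -> at (2,4): 0 [-], cum=1
Step 5: p0@ESC p1@ESC p2@ESC p3@ESC p4@(3,2) -> at (2,4): 0 [-], cum=1
Step 6: p0@ESC p1@ESC p2@ESC p3@ESC p4@(3,3) -> at (2,4): 0 [-], cum=1
Step 7: p0@ESC p1@ESC p2@ESC p3@ESC p4@ESC -> at (2,4): 0 [-], cum=1
Total visits = 1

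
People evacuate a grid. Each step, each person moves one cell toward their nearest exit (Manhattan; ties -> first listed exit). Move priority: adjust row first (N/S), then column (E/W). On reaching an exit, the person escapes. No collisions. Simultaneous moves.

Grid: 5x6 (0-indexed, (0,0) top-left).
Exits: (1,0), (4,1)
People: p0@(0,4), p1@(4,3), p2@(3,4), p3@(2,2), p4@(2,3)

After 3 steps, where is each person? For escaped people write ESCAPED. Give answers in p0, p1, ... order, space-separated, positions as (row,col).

Step 1: p0:(0,4)->(1,4) | p1:(4,3)->(4,2) | p2:(3,4)->(4,4) | p3:(2,2)->(1,2) | p4:(2,3)->(1,3)
Step 2: p0:(1,4)->(1,3) | p1:(4,2)->(4,1)->EXIT | p2:(4,4)->(4,3) | p3:(1,2)->(1,1) | p4:(1,3)->(1,2)
Step 3: p0:(1,3)->(1,2) | p1:escaped | p2:(4,3)->(4,2) | p3:(1,1)->(1,0)->EXIT | p4:(1,2)->(1,1)

(1,2) ESCAPED (4,2) ESCAPED (1,1)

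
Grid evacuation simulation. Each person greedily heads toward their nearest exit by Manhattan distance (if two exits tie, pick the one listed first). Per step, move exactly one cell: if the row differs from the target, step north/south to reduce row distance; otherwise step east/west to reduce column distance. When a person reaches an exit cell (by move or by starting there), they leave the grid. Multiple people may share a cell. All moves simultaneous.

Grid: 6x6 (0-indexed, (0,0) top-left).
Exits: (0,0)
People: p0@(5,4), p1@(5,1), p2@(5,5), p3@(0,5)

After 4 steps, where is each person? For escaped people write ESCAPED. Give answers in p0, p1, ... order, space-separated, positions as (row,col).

Step 1: p0:(5,4)->(4,4) | p1:(5,1)->(4,1) | p2:(5,5)->(4,5) | p3:(0,5)->(0,4)
Step 2: p0:(4,4)->(3,4) | p1:(4,1)->(3,1) | p2:(4,5)->(3,5) | p3:(0,4)->(0,3)
Step 3: p0:(3,4)->(2,4) | p1:(3,1)->(2,1) | p2:(3,5)->(2,5) | p3:(0,3)->(0,2)
Step 4: p0:(2,4)->(1,4) | p1:(2,1)->(1,1) | p2:(2,5)->(1,5) | p3:(0,2)->(0,1)

(1,4) (1,1) (1,5) (0,1)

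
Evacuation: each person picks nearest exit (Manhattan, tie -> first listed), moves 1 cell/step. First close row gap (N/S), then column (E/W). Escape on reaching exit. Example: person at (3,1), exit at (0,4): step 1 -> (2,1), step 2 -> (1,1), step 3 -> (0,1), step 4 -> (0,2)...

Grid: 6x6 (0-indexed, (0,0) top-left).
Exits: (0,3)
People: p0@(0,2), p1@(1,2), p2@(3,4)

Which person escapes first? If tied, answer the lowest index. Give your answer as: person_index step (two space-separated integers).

Answer: 0 1

Derivation:
Step 1: p0:(0,2)->(0,3)->EXIT | p1:(1,2)->(0,2) | p2:(3,4)->(2,4)
Step 2: p0:escaped | p1:(0,2)->(0,3)->EXIT | p2:(2,4)->(1,4)
Step 3: p0:escaped | p1:escaped | p2:(1,4)->(0,4)
Step 4: p0:escaped | p1:escaped | p2:(0,4)->(0,3)->EXIT
Exit steps: [1, 2, 4]
First to escape: p0 at step 1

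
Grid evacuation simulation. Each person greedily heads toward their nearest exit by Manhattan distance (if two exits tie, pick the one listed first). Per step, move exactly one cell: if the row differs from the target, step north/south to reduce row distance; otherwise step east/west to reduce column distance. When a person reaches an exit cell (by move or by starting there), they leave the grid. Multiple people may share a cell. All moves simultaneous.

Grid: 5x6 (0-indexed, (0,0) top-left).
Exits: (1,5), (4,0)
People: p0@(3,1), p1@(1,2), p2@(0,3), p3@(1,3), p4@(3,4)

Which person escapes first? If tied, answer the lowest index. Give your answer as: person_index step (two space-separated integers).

Step 1: p0:(3,1)->(4,1) | p1:(1,2)->(1,3) | p2:(0,3)->(1,3) | p3:(1,3)->(1,4) | p4:(3,4)->(2,4)
Step 2: p0:(4,1)->(4,0)->EXIT | p1:(1,3)->(1,4) | p2:(1,3)->(1,4) | p3:(1,4)->(1,5)->EXIT | p4:(2,4)->(1,4)
Step 3: p0:escaped | p1:(1,4)->(1,5)->EXIT | p2:(1,4)->(1,5)->EXIT | p3:escaped | p4:(1,4)->(1,5)->EXIT
Exit steps: [2, 3, 3, 2, 3]
First to escape: p0 at step 2

Answer: 0 2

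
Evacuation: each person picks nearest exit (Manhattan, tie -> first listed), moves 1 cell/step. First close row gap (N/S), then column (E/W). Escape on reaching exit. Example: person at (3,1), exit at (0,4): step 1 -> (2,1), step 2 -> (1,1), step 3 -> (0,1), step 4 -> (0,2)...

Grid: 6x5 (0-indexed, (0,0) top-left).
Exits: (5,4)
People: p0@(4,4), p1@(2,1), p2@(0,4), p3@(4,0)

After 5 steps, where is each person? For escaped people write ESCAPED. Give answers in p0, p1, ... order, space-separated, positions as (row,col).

Step 1: p0:(4,4)->(5,4)->EXIT | p1:(2,1)->(3,1) | p2:(0,4)->(1,4) | p3:(4,0)->(5,0)
Step 2: p0:escaped | p1:(3,1)->(4,1) | p2:(1,4)->(2,4) | p3:(5,0)->(5,1)
Step 3: p0:escaped | p1:(4,1)->(5,1) | p2:(2,4)->(3,4) | p3:(5,1)->(5,2)
Step 4: p0:escaped | p1:(5,1)->(5,2) | p2:(3,4)->(4,4) | p3:(5,2)->(5,3)
Step 5: p0:escaped | p1:(5,2)->(5,3) | p2:(4,4)->(5,4)->EXIT | p3:(5,3)->(5,4)->EXIT

ESCAPED (5,3) ESCAPED ESCAPED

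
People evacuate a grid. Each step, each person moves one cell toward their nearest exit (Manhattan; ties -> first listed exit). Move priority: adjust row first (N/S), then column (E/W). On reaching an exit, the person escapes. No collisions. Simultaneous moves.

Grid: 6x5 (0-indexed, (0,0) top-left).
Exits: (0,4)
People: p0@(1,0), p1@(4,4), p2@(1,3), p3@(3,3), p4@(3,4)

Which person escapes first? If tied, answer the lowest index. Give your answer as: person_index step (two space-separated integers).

Step 1: p0:(1,0)->(0,0) | p1:(4,4)->(3,4) | p2:(1,3)->(0,3) | p3:(3,3)->(2,3) | p4:(3,4)->(2,4)
Step 2: p0:(0,0)->(0,1) | p1:(3,4)->(2,4) | p2:(0,3)->(0,4)->EXIT | p3:(2,3)->(1,3) | p4:(2,4)->(1,4)
Step 3: p0:(0,1)->(0,2) | p1:(2,4)->(1,4) | p2:escaped | p3:(1,3)->(0,3) | p4:(1,4)->(0,4)->EXIT
Step 4: p0:(0,2)->(0,3) | p1:(1,4)->(0,4)->EXIT | p2:escaped | p3:(0,3)->(0,4)->EXIT | p4:escaped
Step 5: p0:(0,3)->(0,4)->EXIT | p1:escaped | p2:escaped | p3:escaped | p4:escaped
Exit steps: [5, 4, 2, 4, 3]
First to escape: p2 at step 2

Answer: 2 2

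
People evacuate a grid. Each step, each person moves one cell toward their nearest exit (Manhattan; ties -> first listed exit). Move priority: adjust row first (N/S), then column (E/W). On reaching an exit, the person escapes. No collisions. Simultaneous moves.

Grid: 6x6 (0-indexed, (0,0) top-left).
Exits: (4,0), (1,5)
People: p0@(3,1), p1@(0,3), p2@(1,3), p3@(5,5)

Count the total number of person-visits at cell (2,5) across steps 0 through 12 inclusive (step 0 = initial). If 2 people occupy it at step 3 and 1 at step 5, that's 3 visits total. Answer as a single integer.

Step 0: p0@(3,1) p1@(0,3) p2@(1,3) p3@(5,5) -> at (2,5): 0 [-], cum=0
Step 1: p0@(4,1) p1@(1,3) p2@(1,4) p3@(4,5) -> at (2,5): 0 [-], cum=0
Step 2: p0@ESC p1@(1,4) p2@ESC p3@(3,5) -> at (2,5): 0 [-], cum=0
Step 3: p0@ESC p1@ESC p2@ESC p3@(2,5) -> at (2,5): 1 [p3], cum=1
Step 4: p0@ESC p1@ESC p2@ESC p3@ESC -> at (2,5): 0 [-], cum=1
Total visits = 1

Answer: 1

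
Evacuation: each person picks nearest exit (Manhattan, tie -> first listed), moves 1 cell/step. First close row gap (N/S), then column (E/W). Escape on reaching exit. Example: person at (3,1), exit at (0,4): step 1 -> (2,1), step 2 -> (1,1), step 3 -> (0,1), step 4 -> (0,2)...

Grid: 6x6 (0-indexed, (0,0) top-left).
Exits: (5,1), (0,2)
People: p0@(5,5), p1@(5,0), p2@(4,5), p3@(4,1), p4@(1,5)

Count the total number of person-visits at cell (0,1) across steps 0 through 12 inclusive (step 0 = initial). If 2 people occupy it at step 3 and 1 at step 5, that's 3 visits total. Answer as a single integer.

Answer: 0

Derivation:
Step 0: p0@(5,5) p1@(5,0) p2@(4,5) p3@(4,1) p4@(1,5) -> at (0,1): 0 [-], cum=0
Step 1: p0@(5,4) p1@ESC p2@(5,5) p3@ESC p4@(0,5) -> at (0,1): 0 [-], cum=0
Step 2: p0@(5,3) p1@ESC p2@(5,4) p3@ESC p4@(0,4) -> at (0,1): 0 [-], cum=0
Step 3: p0@(5,2) p1@ESC p2@(5,3) p3@ESC p4@(0,3) -> at (0,1): 0 [-], cum=0
Step 4: p0@ESC p1@ESC p2@(5,2) p3@ESC p4@ESC -> at (0,1): 0 [-], cum=0
Step 5: p0@ESC p1@ESC p2@ESC p3@ESC p4@ESC -> at (0,1): 0 [-], cum=0
Total visits = 0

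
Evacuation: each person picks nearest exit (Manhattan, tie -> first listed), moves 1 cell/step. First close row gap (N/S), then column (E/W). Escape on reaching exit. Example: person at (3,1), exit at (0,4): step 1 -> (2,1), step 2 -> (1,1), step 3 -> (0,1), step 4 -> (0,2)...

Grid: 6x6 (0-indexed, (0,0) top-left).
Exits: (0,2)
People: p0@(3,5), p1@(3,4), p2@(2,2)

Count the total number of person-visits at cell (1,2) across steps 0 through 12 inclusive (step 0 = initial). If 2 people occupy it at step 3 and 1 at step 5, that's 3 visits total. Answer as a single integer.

Answer: 1

Derivation:
Step 0: p0@(3,5) p1@(3,4) p2@(2,2) -> at (1,2): 0 [-], cum=0
Step 1: p0@(2,5) p1@(2,4) p2@(1,2) -> at (1,2): 1 [p2], cum=1
Step 2: p0@(1,5) p1@(1,4) p2@ESC -> at (1,2): 0 [-], cum=1
Step 3: p0@(0,5) p1@(0,4) p2@ESC -> at (1,2): 0 [-], cum=1
Step 4: p0@(0,4) p1@(0,3) p2@ESC -> at (1,2): 0 [-], cum=1
Step 5: p0@(0,3) p1@ESC p2@ESC -> at (1,2): 0 [-], cum=1
Step 6: p0@ESC p1@ESC p2@ESC -> at (1,2): 0 [-], cum=1
Total visits = 1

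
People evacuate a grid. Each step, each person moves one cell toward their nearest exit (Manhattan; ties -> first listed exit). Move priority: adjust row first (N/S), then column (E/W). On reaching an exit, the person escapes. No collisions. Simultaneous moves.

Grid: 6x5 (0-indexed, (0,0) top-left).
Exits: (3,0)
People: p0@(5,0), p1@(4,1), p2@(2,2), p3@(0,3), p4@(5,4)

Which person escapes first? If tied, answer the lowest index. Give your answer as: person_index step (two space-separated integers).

Answer: 0 2

Derivation:
Step 1: p0:(5,0)->(4,0) | p1:(4,1)->(3,1) | p2:(2,2)->(3,2) | p3:(0,3)->(1,3) | p4:(5,4)->(4,4)
Step 2: p0:(4,0)->(3,0)->EXIT | p1:(3,1)->(3,0)->EXIT | p2:(3,2)->(3,1) | p3:(1,3)->(2,3) | p4:(4,4)->(3,4)
Step 3: p0:escaped | p1:escaped | p2:(3,1)->(3,0)->EXIT | p3:(2,3)->(3,3) | p4:(3,4)->(3,3)
Step 4: p0:escaped | p1:escaped | p2:escaped | p3:(3,3)->(3,2) | p4:(3,3)->(3,2)
Step 5: p0:escaped | p1:escaped | p2:escaped | p3:(3,2)->(3,1) | p4:(3,2)->(3,1)
Step 6: p0:escaped | p1:escaped | p2:escaped | p3:(3,1)->(3,0)->EXIT | p4:(3,1)->(3,0)->EXIT
Exit steps: [2, 2, 3, 6, 6]
First to escape: p0 at step 2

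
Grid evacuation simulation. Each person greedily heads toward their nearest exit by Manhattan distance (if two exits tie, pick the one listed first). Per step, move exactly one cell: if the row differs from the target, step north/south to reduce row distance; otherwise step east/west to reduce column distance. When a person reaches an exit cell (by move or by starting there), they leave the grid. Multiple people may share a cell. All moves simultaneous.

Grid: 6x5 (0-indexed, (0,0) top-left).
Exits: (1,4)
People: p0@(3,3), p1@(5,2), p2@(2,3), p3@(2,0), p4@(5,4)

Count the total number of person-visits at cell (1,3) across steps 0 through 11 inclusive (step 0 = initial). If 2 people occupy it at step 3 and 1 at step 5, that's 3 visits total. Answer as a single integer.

Answer: 4

Derivation:
Step 0: p0@(3,3) p1@(5,2) p2@(2,3) p3@(2,0) p4@(5,4) -> at (1,3): 0 [-], cum=0
Step 1: p0@(2,3) p1@(4,2) p2@(1,3) p3@(1,0) p4@(4,4) -> at (1,3): 1 [p2], cum=1
Step 2: p0@(1,3) p1@(3,2) p2@ESC p3@(1,1) p4@(3,4) -> at (1,3): 1 [p0], cum=2
Step 3: p0@ESC p1@(2,2) p2@ESC p3@(1,2) p4@(2,4) -> at (1,3): 0 [-], cum=2
Step 4: p0@ESC p1@(1,2) p2@ESC p3@(1,3) p4@ESC -> at (1,3): 1 [p3], cum=3
Step 5: p0@ESC p1@(1,3) p2@ESC p3@ESC p4@ESC -> at (1,3): 1 [p1], cum=4
Step 6: p0@ESC p1@ESC p2@ESC p3@ESC p4@ESC -> at (1,3): 0 [-], cum=4
Total visits = 4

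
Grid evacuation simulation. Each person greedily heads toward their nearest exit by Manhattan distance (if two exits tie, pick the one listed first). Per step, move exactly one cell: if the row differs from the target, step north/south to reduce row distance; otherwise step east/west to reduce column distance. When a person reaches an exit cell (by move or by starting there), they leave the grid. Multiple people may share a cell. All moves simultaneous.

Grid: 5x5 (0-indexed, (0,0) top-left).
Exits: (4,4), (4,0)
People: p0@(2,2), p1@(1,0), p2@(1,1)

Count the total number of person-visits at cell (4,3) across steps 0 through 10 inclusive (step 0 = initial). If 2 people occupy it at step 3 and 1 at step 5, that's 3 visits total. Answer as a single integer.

Step 0: p0@(2,2) p1@(1,0) p2@(1,1) -> at (4,3): 0 [-], cum=0
Step 1: p0@(3,2) p1@(2,0) p2@(2,1) -> at (4,3): 0 [-], cum=0
Step 2: p0@(4,2) p1@(3,0) p2@(3,1) -> at (4,3): 0 [-], cum=0
Step 3: p0@(4,3) p1@ESC p2@(4,1) -> at (4,3): 1 [p0], cum=1
Step 4: p0@ESC p1@ESC p2@ESC -> at (4,3): 0 [-], cum=1
Total visits = 1

Answer: 1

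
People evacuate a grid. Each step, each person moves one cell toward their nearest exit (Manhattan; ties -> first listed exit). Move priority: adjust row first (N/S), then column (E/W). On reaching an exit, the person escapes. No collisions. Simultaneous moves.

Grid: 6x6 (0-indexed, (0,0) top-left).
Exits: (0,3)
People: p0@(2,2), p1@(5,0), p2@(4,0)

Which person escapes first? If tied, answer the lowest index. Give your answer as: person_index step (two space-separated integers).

Step 1: p0:(2,2)->(1,2) | p1:(5,0)->(4,0) | p2:(4,0)->(3,0)
Step 2: p0:(1,2)->(0,2) | p1:(4,0)->(3,0) | p2:(3,0)->(2,0)
Step 3: p0:(0,2)->(0,3)->EXIT | p1:(3,0)->(2,0) | p2:(2,0)->(1,0)
Step 4: p0:escaped | p1:(2,0)->(1,0) | p2:(1,0)->(0,0)
Step 5: p0:escaped | p1:(1,0)->(0,0) | p2:(0,0)->(0,1)
Step 6: p0:escaped | p1:(0,0)->(0,1) | p2:(0,1)->(0,2)
Step 7: p0:escaped | p1:(0,1)->(0,2) | p2:(0,2)->(0,3)->EXIT
Step 8: p0:escaped | p1:(0,2)->(0,3)->EXIT | p2:escaped
Exit steps: [3, 8, 7]
First to escape: p0 at step 3

Answer: 0 3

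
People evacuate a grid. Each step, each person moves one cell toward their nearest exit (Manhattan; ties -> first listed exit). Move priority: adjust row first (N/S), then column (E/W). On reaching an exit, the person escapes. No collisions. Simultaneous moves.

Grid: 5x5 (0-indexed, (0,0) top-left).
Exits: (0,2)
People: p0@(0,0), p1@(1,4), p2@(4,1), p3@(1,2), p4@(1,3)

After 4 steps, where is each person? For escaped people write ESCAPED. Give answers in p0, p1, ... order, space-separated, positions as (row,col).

Step 1: p0:(0,0)->(0,1) | p1:(1,4)->(0,4) | p2:(4,1)->(3,1) | p3:(1,2)->(0,2)->EXIT | p4:(1,3)->(0,3)
Step 2: p0:(0,1)->(0,2)->EXIT | p1:(0,4)->(0,3) | p2:(3,1)->(2,1) | p3:escaped | p4:(0,3)->(0,2)->EXIT
Step 3: p0:escaped | p1:(0,3)->(0,2)->EXIT | p2:(2,1)->(1,1) | p3:escaped | p4:escaped
Step 4: p0:escaped | p1:escaped | p2:(1,1)->(0,1) | p3:escaped | p4:escaped

ESCAPED ESCAPED (0,1) ESCAPED ESCAPED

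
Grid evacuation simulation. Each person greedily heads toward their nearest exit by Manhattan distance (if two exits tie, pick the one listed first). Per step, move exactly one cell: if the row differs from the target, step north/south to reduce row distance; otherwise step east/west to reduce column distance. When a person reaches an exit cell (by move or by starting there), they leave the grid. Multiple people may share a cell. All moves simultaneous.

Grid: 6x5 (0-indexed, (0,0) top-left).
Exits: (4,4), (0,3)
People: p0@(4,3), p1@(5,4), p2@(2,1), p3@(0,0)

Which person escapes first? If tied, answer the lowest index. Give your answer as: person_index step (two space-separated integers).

Step 1: p0:(4,3)->(4,4)->EXIT | p1:(5,4)->(4,4)->EXIT | p2:(2,1)->(1,1) | p3:(0,0)->(0,1)
Step 2: p0:escaped | p1:escaped | p2:(1,1)->(0,1) | p3:(0,1)->(0,2)
Step 3: p0:escaped | p1:escaped | p2:(0,1)->(0,2) | p3:(0,2)->(0,3)->EXIT
Step 4: p0:escaped | p1:escaped | p2:(0,2)->(0,3)->EXIT | p3:escaped
Exit steps: [1, 1, 4, 3]
First to escape: p0 at step 1

Answer: 0 1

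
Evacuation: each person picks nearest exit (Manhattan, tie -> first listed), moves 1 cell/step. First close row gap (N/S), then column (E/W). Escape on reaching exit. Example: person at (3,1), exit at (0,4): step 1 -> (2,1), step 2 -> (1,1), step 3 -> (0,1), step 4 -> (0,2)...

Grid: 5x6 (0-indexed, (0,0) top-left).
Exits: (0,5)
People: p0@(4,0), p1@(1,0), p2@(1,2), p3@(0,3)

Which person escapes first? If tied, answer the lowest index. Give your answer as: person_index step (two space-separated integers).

Answer: 3 2

Derivation:
Step 1: p0:(4,0)->(3,0) | p1:(1,0)->(0,0) | p2:(1,2)->(0,2) | p3:(0,3)->(0,4)
Step 2: p0:(3,0)->(2,0) | p1:(0,0)->(0,1) | p2:(0,2)->(0,3) | p3:(0,4)->(0,5)->EXIT
Step 3: p0:(2,0)->(1,0) | p1:(0,1)->(0,2) | p2:(0,3)->(0,4) | p3:escaped
Step 4: p0:(1,0)->(0,0) | p1:(0,2)->(0,3) | p2:(0,4)->(0,5)->EXIT | p3:escaped
Step 5: p0:(0,0)->(0,1) | p1:(0,3)->(0,4) | p2:escaped | p3:escaped
Step 6: p0:(0,1)->(0,2) | p1:(0,4)->(0,5)->EXIT | p2:escaped | p3:escaped
Step 7: p0:(0,2)->(0,3) | p1:escaped | p2:escaped | p3:escaped
Step 8: p0:(0,3)->(0,4) | p1:escaped | p2:escaped | p3:escaped
Step 9: p0:(0,4)->(0,5)->EXIT | p1:escaped | p2:escaped | p3:escaped
Exit steps: [9, 6, 4, 2]
First to escape: p3 at step 2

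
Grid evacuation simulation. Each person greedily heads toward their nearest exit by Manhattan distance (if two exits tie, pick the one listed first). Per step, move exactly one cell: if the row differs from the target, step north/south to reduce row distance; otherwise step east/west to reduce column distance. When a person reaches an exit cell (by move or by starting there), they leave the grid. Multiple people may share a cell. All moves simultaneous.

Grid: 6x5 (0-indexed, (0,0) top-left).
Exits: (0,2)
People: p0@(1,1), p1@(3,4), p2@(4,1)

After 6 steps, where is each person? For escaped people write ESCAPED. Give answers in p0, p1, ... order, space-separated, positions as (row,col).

Step 1: p0:(1,1)->(0,1) | p1:(3,4)->(2,4) | p2:(4,1)->(3,1)
Step 2: p0:(0,1)->(0,2)->EXIT | p1:(2,4)->(1,4) | p2:(3,1)->(2,1)
Step 3: p0:escaped | p1:(1,4)->(0,4) | p2:(2,1)->(1,1)
Step 4: p0:escaped | p1:(0,4)->(0,3) | p2:(1,1)->(0,1)
Step 5: p0:escaped | p1:(0,3)->(0,2)->EXIT | p2:(0,1)->(0,2)->EXIT

ESCAPED ESCAPED ESCAPED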